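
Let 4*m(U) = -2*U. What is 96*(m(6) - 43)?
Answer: -4416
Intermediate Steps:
m(U) = -U/2 (m(U) = (-2*U)/4 = -U/2)
96*(m(6) - 43) = 96*(-½*6 - 43) = 96*(-3 - 43) = 96*(-46) = -4416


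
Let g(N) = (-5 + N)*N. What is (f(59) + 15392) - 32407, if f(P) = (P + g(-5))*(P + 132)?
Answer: 3804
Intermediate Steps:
g(N) = N*(-5 + N)
f(P) = (50 + P)*(132 + P) (f(P) = (P - 5*(-5 - 5))*(P + 132) = (P - 5*(-10))*(132 + P) = (P + 50)*(132 + P) = (50 + P)*(132 + P))
(f(59) + 15392) - 32407 = ((6600 + 59**2 + 182*59) + 15392) - 32407 = ((6600 + 3481 + 10738) + 15392) - 32407 = (20819 + 15392) - 32407 = 36211 - 32407 = 3804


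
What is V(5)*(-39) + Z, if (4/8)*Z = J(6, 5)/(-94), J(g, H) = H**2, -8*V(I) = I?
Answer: 8965/376 ≈ 23.843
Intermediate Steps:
V(I) = -I/8
Z = -25/47 (Z = 2*(5**2/(-94)) = 2*(25*(-1/94)) = 2*(-25/94) = -25/47 ≈ -0.53191)
V(5)*(-39) + Z = -1/8*5*(-39) - 25/47 = -5/8*(-39) - 25/47 = 195/8 - 25/47 = 8965/376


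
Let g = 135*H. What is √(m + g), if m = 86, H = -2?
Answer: 2*I*√46 ≈ 13.565*I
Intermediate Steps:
g = -270 (g = 135*(-2) = -270)
√(m + g) = √(86 - 270) = √(-184) = 2*I*√46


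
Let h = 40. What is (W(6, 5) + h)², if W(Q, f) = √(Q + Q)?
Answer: 1612 + 160*√3 ≈ 1889.1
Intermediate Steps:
W(Q, f) = √2*√Q (W(Q, f) = √(2*Q) = √2*√Q)
(W(6, 5) + h)² = (√2*√6 + 40)² = (2*√3 + 40)² = (40 + 2*√3)²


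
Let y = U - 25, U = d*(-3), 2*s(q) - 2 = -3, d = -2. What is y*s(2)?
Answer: 19/2 ≈ 9.5000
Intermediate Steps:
s(q) = -½ (s(q) = 1 + (½)*(-3) = 1 - 3/2 = -½)
U = 6 (U = -2*(-3) = 6)
y = -19 (y = 6 - 25 = -19)
y*s(2) = -19*(-½) = 19/2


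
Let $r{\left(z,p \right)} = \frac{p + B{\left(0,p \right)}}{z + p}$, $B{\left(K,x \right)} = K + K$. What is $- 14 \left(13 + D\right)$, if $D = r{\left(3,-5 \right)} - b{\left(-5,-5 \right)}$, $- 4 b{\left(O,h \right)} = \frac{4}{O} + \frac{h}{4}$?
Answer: $- \frac{8393}{40} \approx -209.82$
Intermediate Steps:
$B{\left(K,x \right)} = 2 K$
$b{\left(O,h \right)} = - \frac{1}{O} - \frac{h}{16}$ ($b{\left(O,h \right)} = - \frac{\frac{4}{O} + \frac{h}{4}}{4} = - \frac{1}{O} - \frac{h}{16}$)
$r{\left(z,p \right)} = \frac{p}{p + z}$ ($r{\left(z,p \right)} = \frac{p + 2 \cdot 0}{z + p} = \frac{p + 0}{p + z} = \frac{p}{p + z}$)
$D = \frac{159}{80}$ ($D = - \frac{5}{-5 + 3} - \left(- \frac{1}{-5} - - \frac{5}{16}\right) = - \frac{5}{-2} - \left(\left(-1\right) \left(- \frac{1}{5}\right) + \frac{5}{16}\right) = \left(-5\right) \left(- \frac{1}{2}\right) - \left(\frac{1}{5} + \frac{5}{16}\right) = \frac{5}{2} - \frac{41}{80} = \frac{159}{80} \approx 1.9875$)
$- 14 \left(13 + D\right) = - 14 \left(13 + \frac{159}{80}\right) = \left(-14\right) \frac{1199}{80} = - \frac{8393}{40}$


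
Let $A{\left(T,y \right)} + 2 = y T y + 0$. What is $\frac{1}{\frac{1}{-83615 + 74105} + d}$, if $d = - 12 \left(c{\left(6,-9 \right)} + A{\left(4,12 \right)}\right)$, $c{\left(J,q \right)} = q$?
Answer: $- \frac{9510}{64477801} \approx -0.00014749$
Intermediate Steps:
$A{\left(T,y \right)} = -2 + T y^{2}$ ($A{\left(T,y \right)} = -2 + \left(y T y + 0\right) = -2 + \left(T y y + 0\right) = -2 + \left(T y^{2} + 0\right) = -2 + T y^{2}$)
$d = -6780$ ($d = - 12 \left(-9 - \left(2 - 4 \cdot 12^{2}\right)\right) = - 12 \left(-9 + \left(-2 + 4 \cdot 144\right)\right) = - 12 \left(-9 + \left(-2 + 576\right)\right) = - 12 \left(-9 + 574\right) = \left(-12\right) 565 = -6780$)
$\frac{1}{\frac{1}{-83615 + 74105} + d} = \frac{1}{\frac{1}{-83615 + 74105} - 6780} = \frac{1}{\frac{1}{-9510} - 6780} = \frac{1}{- \frac{1}{9510} - 6780} = \frac{1}{- \frac{64477801}{9510}} = - \frac{9510}{64477801}$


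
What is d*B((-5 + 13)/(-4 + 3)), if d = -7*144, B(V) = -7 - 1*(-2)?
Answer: 5040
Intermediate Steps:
B(V) = -5 (B(V) = -7 + 2 = -5)
d = -1008
d*B((-5 + 13)/(-4 + 3)) = -1008*(-5) = 5040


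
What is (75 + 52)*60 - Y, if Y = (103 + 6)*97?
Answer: -2953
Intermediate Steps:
Y = 10573 (Y = 109*97 = 10573)
(75 + 52)*60 - Y = (75 + 52)*60 - 1*10573 = 127*60 - 10573 = 7620 - 10573 = -2953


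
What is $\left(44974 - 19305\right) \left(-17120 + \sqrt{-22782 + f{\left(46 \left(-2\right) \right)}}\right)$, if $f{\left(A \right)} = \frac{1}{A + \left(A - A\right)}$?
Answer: $-439453280 + \frac{25669 i \sqrt{48206735}}{46} \approx -4.3945 \cdot 10^{8} + 3.8744 \cdot 10^{6} i$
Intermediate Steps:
$f{\left(A \right)} = \frac{1}{A}$ ($f{\left(A \right)} = \frac{1}{A + 0} = \frac{1}{A}$)
$\left(44974 - 19305\right) \left(-17120 + \sqrt{-22782 + f{\left(46 \left(-2\right) \right)}}\right) = \left(44974 - 19305\right) \left(-17120 + \sqrt{-22782 + \frac{1}{46 \left(-2\right)}}\right) = 25669 \left(-17120 + \sqrt{-22782 + \frac{1}{-92}}\right) = 25669 \left(-17120 + \sqrt{-22782 - \frac{1}{92}}\right) = 25669 \left(-17120 + \sqrt{- \frac{2095945}{92}}\right) = 25669 \left(-17120 + \frac{i \sqrt{48206735}}{46}\right) = -439453280 + \frac{25669 i \sqrt{48206735}}{46}$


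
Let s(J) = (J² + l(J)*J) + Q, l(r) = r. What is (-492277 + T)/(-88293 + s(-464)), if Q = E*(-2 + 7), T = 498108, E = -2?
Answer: 5831/342289 ≈ 0.017035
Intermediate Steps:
Q = -10 (Q = -2*(-2 + 7) = -2*5 = -10)
s(J) = -10 + 2*J² (s(J) = (J² + J*J) - 10 = (J² + J²) - 10 = 2*J² - 10 = -10 + 2*J²)
(-492277 + T)/(-88293 + s(-464)) = (-492277 + 498108)/(-88293 + (-10 + 2*(-464)²)) = 5831/(-88293 + (-10 + 2*215296)) = 5831/(-88293 + (-10 + 430592)) = 5831/(-88293 + 430582) = 5831/342289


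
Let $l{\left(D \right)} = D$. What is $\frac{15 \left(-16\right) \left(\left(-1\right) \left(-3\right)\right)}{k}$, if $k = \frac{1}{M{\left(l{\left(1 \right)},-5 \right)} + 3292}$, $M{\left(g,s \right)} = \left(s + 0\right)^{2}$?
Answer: $-2388240$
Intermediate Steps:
$M{\left(g,s \right)} = s^{2}$
$k = \frac{1}{3317}$ ($k = \frac{1}{\left(-5\right)^{2} + 3292} = \frac{1}{25 + 3292} = \frac{1}{3317} \approx 0.00030148$)
$\frac{15 \left(-16\right) \left(\left(-1\right) \left(-3\right)\right)}{k} = 15 \left(-16\right) \left(\left(-1\right) \left(-3\right)\right) \frac{1}{\frac{1}{3317}} = \left(-240\right) 3 \cdot 3317 = \left(-720\right) 3317 = -2388240$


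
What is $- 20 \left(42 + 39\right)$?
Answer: $-1620$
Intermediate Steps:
$- 20 \left(42 + 39\right) = \left(-20\right) 81 = -1620$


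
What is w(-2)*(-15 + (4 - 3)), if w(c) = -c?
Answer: -28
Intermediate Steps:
w(-2)*(-15 + (4 - 3)) = (-1*(-2))*(-15 + (4 - 3)) = 2*(-15 + 1) = 2*(-14) = -28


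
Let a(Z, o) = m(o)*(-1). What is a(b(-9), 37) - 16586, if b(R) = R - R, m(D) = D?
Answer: -16623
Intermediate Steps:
b(R) = 0
a(Z, o) = -o (a(Z, o) = o*(-1) = -o)
a(b(-9), 37) - 16586 = -1*37 - 16586 = -37 - 16586 = -16623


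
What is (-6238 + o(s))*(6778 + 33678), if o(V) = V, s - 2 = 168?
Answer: -245487008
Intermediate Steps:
s = 170 (s = 2 + 168 = 170)
(-6238 + o(s))*(6778 + 33678) = (-6238 + 170)*(6778 + 33678) = -6068*40456 = -245487008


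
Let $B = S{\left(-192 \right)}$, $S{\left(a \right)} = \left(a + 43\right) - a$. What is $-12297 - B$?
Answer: $-12340$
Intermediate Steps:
$S{\left(a \right)} = 43$ ($S{\left(a \right)} = \left(43 + a\right) - a = 43$)
$B = 43$
$-12297 - B = -12297 - 43 = -12340$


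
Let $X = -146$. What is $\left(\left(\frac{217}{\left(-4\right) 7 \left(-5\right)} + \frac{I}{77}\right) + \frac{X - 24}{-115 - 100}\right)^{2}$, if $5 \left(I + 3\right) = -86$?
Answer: $\frac{18941741641}{4385088400} \approx 4.3196$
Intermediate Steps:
$I = - \frac{101}{5}$ ($I = -3 + \frac{1}{5} \left(-86\right) = -3 - \frac{86}{5} = - \frac{101}{5} \approx -20.2$)
$\left(\left(\frac{217}{\left(-4\right) 7 \left(-5\right)} + \frac{I}{77}\right) + \frac{X - 24}{-115 - 100}\right)^{2} = \left(\left(\frac{217}{\left(-4\right) 7 \left(-5\right)} - \frac{101}{5 \cdot 77}\right) + \frac{-146 - 24}{-115 - 100}\right)^{2} = \left(\left(\frac{217}{\left(-28\right) \left(-5\right)} - \frac{101}{385}\right) - \frac{170}{-215}\right)^{2} = \left(\left(\frac{217}{140} - \frac{101}{385}\right) - - \frac{34}{43}\right)^{2} = \left(\left(217 \cdot \frac{1}{140} - \frac{101}{385}\right) + \frac{34}{43}\right)^{2} = \left(\left(\frac{31}{20} - \frac{101}{385}\right) + \frac{34}{43}\right)^{2} = \left(\frac{1983}{1540} + \frac{34}{43}\right)^{2} = \left(\frac{137629}{66220}\right)^{2} = \frac{18941741641}{4385088400}$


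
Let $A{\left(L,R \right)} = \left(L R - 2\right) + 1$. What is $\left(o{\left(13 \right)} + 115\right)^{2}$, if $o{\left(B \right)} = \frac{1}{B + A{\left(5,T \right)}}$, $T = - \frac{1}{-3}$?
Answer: $\frac{22259524}{1681} \approx 13242.0$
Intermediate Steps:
$T = \frac{1}{3}$ ($T = \left(-1\right) \left(- \frac{1}{3}\right) = \frac{1}{3} \approx 0.33333$)
$A{\left(L,R \right)} = -1 + L R$ ($A{\left(L,R \right)} = \left(-2 + L R\right) + 1 = -1 + L R$)
$o{\left(B \right)} = \frac{1}{\frac{2}{3} + B}$ ($o{\left(B \right)} = \frac{1}{B + \left(-1 + 5 \cdot \frac{1}{3}\right)} = \frac{1}{B + \left(-1 + \frac{5}{3}\right)} = \frac{1}{B + \frac{2}{3}} = \frac{1}{\frac{2}{3} + B}$)
$\left(o{\left(13 \right)} + 115\right)^{2} = \left(\frac{3}{2 + 3 \cdot 13} + 115\right)^{2} = \left(\frac{3}{2 + 39} + 115\right)^{2} = \left(\frac{3}{41} + 115\right)^{2} = \left(\frac{4718}{41}\right)^{2} = \frac{22259524}{1681}$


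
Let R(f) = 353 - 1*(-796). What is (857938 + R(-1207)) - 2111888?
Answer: -1252801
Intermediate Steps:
R(f) = 1149 (R(f) = 353 + 796 = 1149)
(857938 + R(-1207)) - 2111888 = (857938 + 1149) - 2111888 = 859087 - 2111888 = -1252801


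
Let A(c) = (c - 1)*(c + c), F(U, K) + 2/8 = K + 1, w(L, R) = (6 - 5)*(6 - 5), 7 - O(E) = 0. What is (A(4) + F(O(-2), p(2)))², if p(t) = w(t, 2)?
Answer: 10609/16 ≈ 663.06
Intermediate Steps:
O(E) = 7 (O(E) = 7 - 1*0 = 7 + 0 = 7)
w(L, R) = 1 (w(L, R) = 1*1 = 1)
p(t) = 1
F(U, K) = ¾ + K (F(U, K) = -¼ + (K + 1) = -¼ + (1 + K) = ¾ + K)
A(c) = 2*c*(-1 + c) (A(c) = (-1 + c)*(2*c) = 2*c*(-1 + c))
(A(4) + F(O(-2), p(2)))² = (2*4*(-1 + 4) + (¾ + 1))² = (2*4*3 + 7/4)² = (24 + 7/4)² = (103/4)² = 10609/16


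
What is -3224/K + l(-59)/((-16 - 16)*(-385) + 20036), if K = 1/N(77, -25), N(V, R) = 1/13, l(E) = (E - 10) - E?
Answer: -4012149/16178 ≈ -248.00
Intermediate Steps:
l(E) = -10 (l(E) = (-10 + E) - E = -10)
N(V, R) = 1/13
K = 13 (K = 1/(1/13) = 13)
-3224/K + l(-59)/((-16 - 16)*(-385) + 20036) = -3224/13 - 10/((-16 - 16)*(-385) + 20036) = -3224*1/13 - 10/(-32*(-385) + 20036) = -248 - 10/(12320 + 20036) = -248 - 10/32356 = -248 - 10*1/32356 = -248 - 5/16178 = -4012149/16178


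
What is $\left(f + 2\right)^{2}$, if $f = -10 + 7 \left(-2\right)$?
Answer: $484$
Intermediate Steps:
$f = -24$ ($f = -10 - 14 = -24$)
$\left(f + 2\right)^{2} = \left(-24 + 2\right)^{2} = \left(-22\right)^{2} = 484$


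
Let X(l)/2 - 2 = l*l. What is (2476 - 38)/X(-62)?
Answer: 1219/3846 ≈ 0.31695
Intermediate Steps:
X(l) = 4 + 2*l² (X(l) = 4 + 2*(l*l) = 4 + 2*l²)
(2476 - 38)/X(-62) = (2476 - 38)/(4 + 2*(-62)²) = 2438/(4 + 2*3844) = 2438/(4 + 7688) = 2438/7692 = 2438*(1/7692) = 1219/3846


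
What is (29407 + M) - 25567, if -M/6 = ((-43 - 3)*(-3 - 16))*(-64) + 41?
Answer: 339210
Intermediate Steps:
M = 335370 (M = -6*(((-43 - 3)*(-3 - 16))*(-64) + 41) = -6*(-46*(-19)*(-64) + 41) = -6*(874*(-64) + 41) = -6*(-55936 + 41) = -6*(-55895) = 335370)
(29407 + M) - 25567 = (29407 + 335370) - 25567 = 364777 - 25567 = 339210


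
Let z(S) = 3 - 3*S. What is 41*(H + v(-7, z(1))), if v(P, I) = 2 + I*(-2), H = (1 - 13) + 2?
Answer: -328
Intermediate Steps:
H = -10 (H = -12 + 2 = -10)
v(P, I) = 2 - 2*I
41*(H + v(-7, z(1))) = 41*(-10 + (2 - 2*(3 - 3*1))) = 41*(-10 + (2 - 2*(3 - 3))) = 41*(-10 + (2 - 2*0)) = 41*(-10 + (2 + 0)) = 41*(-10 + 2) = 41*(-8) = -328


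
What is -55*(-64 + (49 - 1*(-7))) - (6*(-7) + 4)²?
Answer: -1004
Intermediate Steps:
-55*(-64 + (49 - 1*(-7))) - (6*(-7) + 4)² = -55*(-64 + (49 + 7)) - (-42 + 4)² = -55*(-64 + 56) - 1*(-38)² = -55*(-8) - 1*1444 = 440 - 1444 = -1004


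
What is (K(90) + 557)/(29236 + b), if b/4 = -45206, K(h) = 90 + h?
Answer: -737/151588 ≈ -0.0048619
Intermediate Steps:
b = -180824 (b = 4*(-45206) = -180824)
(K(90) + 557)/(29236 + b) = ((90 + 90) + 557)/(29236 - 180824) = (180 + 557)/(-151588) = 737*(-1/151588) = -737/151588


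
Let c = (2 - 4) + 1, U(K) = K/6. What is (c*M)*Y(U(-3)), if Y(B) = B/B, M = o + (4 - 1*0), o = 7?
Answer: -11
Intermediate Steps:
U(K) = K/6 (U(K) = K*(⅙) = K/6)
M = 11 (M = 7 + (4 - 1*0) = 7 + (4 + 0) = 7 + 4 = 11)
Y(B) = 1
c = -1 (c = -2 + 1 = -1)
(c*M)*Y(U(-3)) = -1*11*1 = -11*1 = -11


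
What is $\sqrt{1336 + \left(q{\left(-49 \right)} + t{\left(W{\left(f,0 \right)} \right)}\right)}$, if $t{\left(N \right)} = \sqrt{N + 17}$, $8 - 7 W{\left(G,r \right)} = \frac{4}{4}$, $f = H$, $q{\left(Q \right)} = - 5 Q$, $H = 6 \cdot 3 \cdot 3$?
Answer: $\sqrt{1581 + 3 \sqrt{2}} \approx 39.815$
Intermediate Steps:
$H = 54$ ($H = 18 \cdot 3 = 54$)
$f = 54$
$W{\left(G,r \right)} = 1$ ($W{\left(G,r \right)} = \frac{8}{7} - \frac{4 \cdot \frac{1}{4}}{7} = \frac{8}{7} - \frac{1}{7} = 1$)
$t{\left(N \right)} = \sqrt{17 + N}$
$\sqrt{1336 + \left(q{\left(-49 \right)} + t{\left(W{\left(f,0 \right)} \right)}\right)} = \sqrt{1336 + \left(\left(-5\right) \left(-49\right) + \sqrt{17 + 1}\right)} = \sqrt{1336 + \left(245 + \sqrt{18}\right)} = \sqrt{1336 + \left(245 + 3 \sqrt{2}\right)} = \sqrt{1581 + 3 \sqrt{2}}$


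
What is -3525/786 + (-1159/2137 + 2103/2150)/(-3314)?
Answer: -8945736282441/1994650369700 ≈ -4.4849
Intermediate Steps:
-3525/786 + (-1159/2137 + 2103/2150)/(-3314) = -3525*1/786 + (-1159*1/2137 + 2103*(1/2150))*(-1/3314) = -1175/262 + (-1159/2137 + 2103/2150)*(-1/3314) = -1175/262 + (2002261/4594550)*(-1/3314) = -1175/262 - 2002261/15226338700 = -8945736282441/1994650369700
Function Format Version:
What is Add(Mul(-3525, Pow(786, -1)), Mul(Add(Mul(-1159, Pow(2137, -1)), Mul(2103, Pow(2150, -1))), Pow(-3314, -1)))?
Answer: Rational(-8945736282441, 1994650369700) ≈ -4.4849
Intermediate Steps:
Add(Mul(-3525, Pow(786, -1)), Mul(Add(Mul(-1159, Pow(2137, -1)), Mul(2103, Pow(2150, -1))), Pow(-3314, -1))) = Add(Mul(-3525, Rational(1, 786)), Mul(Add(Mul(-1159, Rational(1, 2137)), Mul(2103, Rational(1, 2150))), Rational(-1, 3314))) = Add(Rational(-1175, 262), Mul(Add(Rational(-1159, 2137), Rational(2103, 2150)), Rational(-1, 3314))) = Add(Rational(-1175, 262), Mul(Rational(2002261, 4594550), Rational(-1, 3314))) = Add(Rational(-1175, 262), Rational(-2002261, 15226338700)) = Rational(-8945736282441, 1994650369700)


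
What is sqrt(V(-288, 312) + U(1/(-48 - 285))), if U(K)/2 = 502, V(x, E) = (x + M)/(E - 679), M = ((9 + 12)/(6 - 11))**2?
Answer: sqrt(3383174453)/1835 ≈ 31.698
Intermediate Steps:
M = 441/25 (M = (21/(-5))**2 = (21*(-1/5))**2 = (-21/5)**2 = 441/25 ≈ 17.640)
V(x, E) = (441/25 + x)/(-679 + E) (V(x, E) = (x + 441/25)/(E - 679) = (441/25 + x)/(-679 + E))
U(K) = 1004 (U(K) = 2*502 = 1004)
sqrt(V(-288, 312) + U(1/(-48 - 285))) = sqrt((441/25 - 288)/(-679 + 312) + 1004) = sqrt(-6759/25/(-367) + 1004) = sqrt(-1/367*(-6759/25) + 1004) = sqrt(6759/9175 + 1004) = sqrt(9218459/9175) = sqrt(3383174453)/1835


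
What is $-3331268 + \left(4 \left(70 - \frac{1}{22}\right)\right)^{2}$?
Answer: $- \frac{393609344}{121} \approx -3.253 \cdot 10^{6}$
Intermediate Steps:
$-3331268 + \left(4 \left(70 - \frac{1}{22}\right)\right)^{2} = -3331268 + \left(4 \cdot \frac{1539}{22}\right)^{2} = -3331268 + \left(\frac{3078}{11}\right)^{2} = -3331268 + \frac{9474084}{121} = - \frac{393609344}{121}$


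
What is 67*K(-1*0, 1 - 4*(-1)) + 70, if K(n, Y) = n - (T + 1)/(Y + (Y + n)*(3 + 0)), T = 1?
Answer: 633/10 ≈ 63.300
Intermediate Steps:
K(n, Y) = n - 2/(3*n + 4*Y) (K(n, Y) = n - (1 + 1)/(Y + (Y + n)*(3 + 0)) = n - 2/(Y + (Y + n)*3) = n - 2/(Y + (3*Y + 3*n)) = n - 2/(3*n + 4*Y))
67*K(-1*0, 1 - 4*(-1)) + 70 = 67*((-2 + 3*(-1*0)**2 + 4*(1 - 4*(-1))*(-1*0))/(3*(-1*0) + 4*(1 - 4*(-1)))) + 70 = 67*((-2 + 3*0**2 + 4*(1 + 4)*0)/(3*0 + 4*(1 + 4))) + 70 = 67*((-2 + 3*0 + 4*5*0)/(0 + 4*5)) + 70 = 67*((-2 + 0 + 0)/(0 + 20)) + 70 = 67*(-2/20) + 70 = 67*((1/20)*(-2)) + 70 = 67*(-1/10) + 70 = -67/10 + 70 = 633/10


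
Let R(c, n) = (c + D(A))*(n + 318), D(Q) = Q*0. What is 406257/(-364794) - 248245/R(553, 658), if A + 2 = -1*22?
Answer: -51637760771/32814922672 ≈ -1.5736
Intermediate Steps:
A = -24 (A = -2 - 1*22 = -2 - 22 = -24)
D(Q) = 0
R(c, n) = c*(318 + n) (R(c, n) = (c + 0)*(n + 318) = c*(318 + n))
406257/(-364794) - 248245/R(553, 658) = 406257/(-364794) - 248245*1/(553*(318 + 658)) = 406257*(-1/364794) - 248245/(553*976) = -135419/121598 - 248245/539728 = -51637760771/32814922672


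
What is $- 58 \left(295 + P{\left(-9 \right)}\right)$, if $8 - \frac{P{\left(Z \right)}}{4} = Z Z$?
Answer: $-174$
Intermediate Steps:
$P{\left(Z \right)} = 32 - 4 Z^{2}$ ($P{\left(Z \right)} = 32 - 4 Z Z = 32 - 4 Z^{2}$)
$- 58 \left(295 + P{\left(-9 \right)}\right) = - 58 \left(295 + \left(32 - 4 \left(-9\right)^{2}\right)\right) = - 58 \left(295 + \left(32 - 324\right)\right) = - 58 \left(295 - 292\right) = \left(-58\right) 3 = -174$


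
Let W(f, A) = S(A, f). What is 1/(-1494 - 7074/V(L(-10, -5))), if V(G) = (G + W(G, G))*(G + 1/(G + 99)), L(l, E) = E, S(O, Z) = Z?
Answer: -2345/3835908 ≈ -0.00061133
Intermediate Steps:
W(f, A) = f
V(G) = 2*G*(G + 1/(99 + G)) (V(G) = (G + G)*(G + 1/(G + 99)) = (2*G)*(G + 1/(99 + G)) = 2*G*(G + 1/(99 + G)))
1/(-1494 - 7074/V(L(-10, -5))) = 1/(-1494 - 7074*(-(99 - 5)/(10*(1 + (-5)² + 99*(-5))))) = 1/(-1494 - 7074*(-47/(5*(1 + 25 - 495)))) = 1/(-1494 - 7074/(2*(-5)*(1/94)*(-469))) = 1/(-1494 - 7074/2345/47) = 1/(-1494 - 7074*47/2345) = 1/(-1494 - 332478/2345) = 1/(-3835908/2345) = -2345/3835908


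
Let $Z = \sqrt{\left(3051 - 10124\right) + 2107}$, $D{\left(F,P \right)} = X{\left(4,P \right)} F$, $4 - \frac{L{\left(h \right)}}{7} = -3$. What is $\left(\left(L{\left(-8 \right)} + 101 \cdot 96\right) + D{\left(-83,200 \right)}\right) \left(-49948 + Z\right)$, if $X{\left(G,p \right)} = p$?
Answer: $342393540 - 6855 i \sqrt{4966} \approx 3.4239 \cdot 10^{8} - 4.8307 \cdot 10^{5} i$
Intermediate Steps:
$L{\left(h \right)} = 49$ ($L{\left(h \right)} = 28 - -21 = 28 + 21 = 49$)
$D{\left(F,P \right)} = F P$ ($D{\left(F,P \right)} = P F = F P$)
$Z = i \sqrt{4966}$ ($Z = \sqrt{-7073 + 2107} = \sqrt{-4966} = i \sqrt{4966} \approx 70.47 i$)
$\left(\left(L{\left(-8 \right)} + 101 \cdot 96\right) + D{\left(-83,200 \right)}\right) \left(-49948 + Z\right) = \left(\left(49 + 101 \cdot 96\right) - 16600\right) \left(-49948 + i \sqrt{4966}\right) = \left(\left(49 + 9696\right) - 16600\right) \left(-49948 + i \sqrt{4966}\right) = \left(9745 - 16600\right) \left(-49948 + i \sqrt{4966}\right) = - 6855 \left(-49948 + i \sqrt{4966}\right) = 342393540 - 6855 i \sqrt{4966}$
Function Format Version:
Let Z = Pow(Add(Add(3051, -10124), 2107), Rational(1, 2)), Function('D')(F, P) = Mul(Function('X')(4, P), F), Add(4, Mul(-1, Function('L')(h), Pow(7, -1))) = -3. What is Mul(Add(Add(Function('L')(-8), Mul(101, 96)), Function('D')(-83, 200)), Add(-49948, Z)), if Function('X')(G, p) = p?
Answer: Add(342393540, Mul(-6855, I, Pow(4966, Rational(1, 2)))) ≈ Add(3.4239e+8, Mul(-4.8307e+5, I))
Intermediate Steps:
Function('L')(h) = 49 (Function('L')(h) = Add(28, Mul(-7, -3)) = Add(28, 21) = 49)
Function('D')(F, P) = Mul(F, P) (Function('D')(F, P) = Mul(P, F) = Mul(F, P))
Z = Mul(I, Pow(4966, Rational(1, 2))) (Z = Pow(Add(-7073, 2107), Rational(1, 2)) = Pow(-4966, Rational(1, 2)) = Mul(I, Pow(4966, Rational(1, 2))) ≈ Mul(70.470, I))
Mul(Add(Add(Function('L')(-8), Mul(101, 96)), Function('D')(-83, 200)), Add(-49948, Z)) = Mul(Add(Add(49, Mul(101, 96)), Mul(-83, 200)), Add(-49948, Mul(I, Pow(4966, Rational(1, 2))))) = Mul(Add(Add(49, 9696), -16600), Add(-49948, Mul(I, Pow(4966, Rational(1, 2))))) = Mul(Add(9745, -16600), Add(-49948, Mul(I, Pow(4966, Rational(1, 2))))) = Mul(-6855, Add(-49948, Mul(I, Pow(4966, Rational(1, 2))))) = Add(342393540, Mul(-6855, I, Pow(4966, Rational(1, 2))))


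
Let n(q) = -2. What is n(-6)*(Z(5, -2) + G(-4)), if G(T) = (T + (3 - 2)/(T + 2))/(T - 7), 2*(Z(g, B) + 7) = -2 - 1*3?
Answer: 200/11 ≈ 18.182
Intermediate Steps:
Z(g, B) = -19/2 (Z(g, B) = -7 + (-2 - 1*3)/2 = -7 + (-2 - 3)/2 = -7 + (½)*(-5) = -7 - 5/2 = -19/2)
G(T) = (T + 1/(2 + T))/(-7 + T)
n(-6)*(Z(5, -2) + G(-4)) = -2*(-19/2 + (1 + (-4)² + 2*(-4))/(-14 + (-4)² - 5*(-4))) = -2*(-19/2 + (1 + 16 - 8)/(-14 + 16 + 20)) = -2*(-19/2 + 9/22) = -2*(-100/11) = 200/11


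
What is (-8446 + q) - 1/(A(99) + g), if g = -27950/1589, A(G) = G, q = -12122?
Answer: -2660698637/129361 ≈ -20568.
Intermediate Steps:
g = -27950/1589 (g = -27950*1/1589 = -27950/1589 ≈ -17.590)
(-8446 + q) - 1/(A(99) + g) = (-8446 - 12122) - 1/(99 - 27950/1589) = -20568 - 1/129361/1589 = -20568 - 1*1589/129361 = -20568 - 1589/129361 = -2660698637/129361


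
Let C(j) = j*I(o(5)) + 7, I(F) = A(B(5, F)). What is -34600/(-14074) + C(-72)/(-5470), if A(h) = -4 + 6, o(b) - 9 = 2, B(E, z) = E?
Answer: 95595069/38492390 ≈ 2.4835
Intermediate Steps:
o(b) = 11 (o(b) = 9 + 2 = 11)
A(h) = 2
I(F) = 2
C(j) = 7 + 2*j (C(j) = j*2 + 7 = 2*j + 7 = 7 + 2*j)
-34600/(-14074) + C(-72)/(-5470) = -34600/(-14074) + (7 + 2*(-72))/(-5470) = -34600*(-1/14074) + (7 - 144)*(-1/5470) = 17300/7037 - 137*(-1/5470) = 17300/7037 + 137/5470 = 95595069/38492390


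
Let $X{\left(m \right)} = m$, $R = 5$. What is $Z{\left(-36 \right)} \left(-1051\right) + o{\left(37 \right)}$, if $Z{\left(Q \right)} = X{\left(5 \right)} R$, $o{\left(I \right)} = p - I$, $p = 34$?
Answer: $-26278$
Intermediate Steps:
$o{\left(I \right)} = 34 - I$
$Z{\left(Q \right)} = 25$ ($Z{\left(Q \right)} = 5 \cdot 5 = 25$)
$Z{\left(-36 \right)} \left(-1051\right) + o{\left(37 \right)} = 25 \left(-1051\right) + \left(34 - 37\right) = -26275 + \left(34 - 37\right) = -26275 - 3 = -26278$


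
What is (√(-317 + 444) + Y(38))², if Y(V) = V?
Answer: (38 + √127)² ≈ 2427.5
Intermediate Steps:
(√(-317 + 444) + Y(38))² = (√(-317 + 444) + 38)² = (√127 + 38)² = (38 + √127)²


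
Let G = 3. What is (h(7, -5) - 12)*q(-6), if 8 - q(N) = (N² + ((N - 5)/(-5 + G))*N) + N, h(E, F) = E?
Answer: -55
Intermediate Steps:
q(N) = 8 - N - N² - N*(5/2 - N/2) (q(N) = 8 - ((N² + ((N - 5)/(-5 + 3))*N) + N) = 8 - ((N² + ((-5 + N)/(-2))*N) + N) = 8 - ((N² + ((-5 + N)*(-½))*N) + N) = 8 - ((N² + (5/2 - N/2)*N) + N) = 8 - ((N² + N*(5/2 - N/2)) + N) = 8 - (N + N² + N*(5/2 - N/2)) = 8 + (-N - N² - N*(5/2 - N/2)) = 8 - N - N² - N*(5/2 - N/2))
(h(7, -5) - 12)*q(-6) = (7 - 12)*(8 - 7/2*(-6) - ½*(-6)²) = -5*(8 + 21 - ½*36) = -5*(8 + 21 - 18) = -5*11 = -55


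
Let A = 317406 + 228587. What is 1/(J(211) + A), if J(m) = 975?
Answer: 1/546968 ≈ 1.8283e-6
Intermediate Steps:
A = 545993
1/(J(211) + A) = 1/(975 + 545993) = 1/546968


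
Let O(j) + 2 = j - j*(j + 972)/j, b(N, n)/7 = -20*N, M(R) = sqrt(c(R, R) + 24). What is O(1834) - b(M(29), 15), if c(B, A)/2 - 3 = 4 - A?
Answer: -974 + 280*I*sqrt(5) ≈ -974.0 + 626.1*I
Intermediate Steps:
c(B, A) = 14 - 2*A (c(B, A) = 6 + 2*(4 - A) = 6 + (8 - 2*A) = 14 - 2*A)
M(R) = sqrt(38 - 2*R) (M(R) = sqrt((14 - 2*R) + 24) = sqrt(38 - 2*R))
b(N, n) = -140*N (b(N, n) = 7*(-20*N) = -140*N)
O(j) = -974 (O(j) = -2 + (j - j*(j + 972)/j) = -2 + (j - j*(972 + j)/j) = -2 + (j - (972 + j)) = -2 + (j + (-972 - j)) = -2 - 972 = -974)
O(1834) - b(M(29), 15) = -974 - (-140)*sqrt(38 - 2*29) = -974 - (-140)*sqrt(38 - 58) = -974 - (-140)*sqrt(-20) = -974 - (-140)*2*I*sqrt(5) = -974 - (-280)*I*sqrt(5) = -974 + 280*I*sqrt(5)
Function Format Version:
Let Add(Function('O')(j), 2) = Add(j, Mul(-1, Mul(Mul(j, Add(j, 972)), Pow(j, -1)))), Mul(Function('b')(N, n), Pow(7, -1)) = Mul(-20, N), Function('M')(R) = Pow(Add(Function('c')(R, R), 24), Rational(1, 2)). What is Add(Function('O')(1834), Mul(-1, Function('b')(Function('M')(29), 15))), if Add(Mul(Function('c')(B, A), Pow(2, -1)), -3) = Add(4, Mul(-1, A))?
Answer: Add(-974, Mul(280, I, Pow(5, Rational(1, 2)))) ≈ Add(-974.00, Mul(626.10, I))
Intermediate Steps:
Function('c')(B, A) = Add(14, Mul(-2, A)) (Function('c')(B, A) = Add(6, Mul(2, Add(4, Mul(-1, A)))) = Add(6, Add(8, Mul(-2, A))) = Add(14, Mul(-2, A)))
Function('M')(R) = Pow(Add(38, Mul(-2, R)), Rational(1, 2)) (Function('M')(R) = Pow(Add(Add(14, Mul(-2, R)), 24), Rational(1, 2)) = Pow(Add(38, Mul(-2, R)), Rational(1, 2)))
Function('b')(N, n) = Mul(-140, N) (Function('b')(N, n) = Mul(7, Mul(-20, N)) = Mul(-140, N))
Function('O')(j) = -974 (Function('O')(j) = Add(-2, Add(j, Mul(-1, Mul(Mul(j, Add(j, 972)), Pow(j, -1))))) = Add(-2, Add(j, Mul(-1, Mul(Mul(j, Add(972, j)), Pow(j, -1))))) = Add(-2, Add(j, Mul(-1, Add(972, j)))) = Add(-2, Add(j, Add(-972, Mul(-1, j)))) = Add(-2, -972) = -974)
Add(Function('O')(1834), Mul(-1, Function('b')(Function('M')(29), 15))) = Add(-974, Mul(-1, Mul(-140, Pow(Add(38, Mul(-2, 29)), Rational(1, 2))))) = Add(-974, Mul(-1, Mul(-140, Pow(Add(38, -58), Rational(1, 2))))) = Add(-974, Mul(-1, Mul(-140, Pow(-20, Rational(1, 2))))) = Add(-974, Mul(-1, Mul(-140, Mul(2, I, Pow(5, Rational(1, 2)))))) = Add(-974, Mul(-1, Mul(-280, I, Pow(5, Rational(1, 2))))) = Add(-974, Mul(280, I, Pow(5, Rational(1, 2))))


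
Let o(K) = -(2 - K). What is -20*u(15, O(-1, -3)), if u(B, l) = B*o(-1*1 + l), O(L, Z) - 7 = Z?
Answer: -300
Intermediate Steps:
O(L, Z) = 7 + Z
o(K) = -2 + K
u(B, l) = B*(-3 + l) (u(B, l) = B*(-2 + (-1*1 + l)) = B*(-2 + (-1 + l)) = B*(-3 + l))
-20*u(15, O(-1, -3)) = -300*(-3 + (7 - 3)) = -300*(-3 + 4) = -300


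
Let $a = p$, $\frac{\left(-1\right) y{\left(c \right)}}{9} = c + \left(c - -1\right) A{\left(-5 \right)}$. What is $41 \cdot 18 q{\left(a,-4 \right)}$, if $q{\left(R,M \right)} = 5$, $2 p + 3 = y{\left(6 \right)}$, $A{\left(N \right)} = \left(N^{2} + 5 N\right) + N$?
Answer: $3690$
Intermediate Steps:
$A{\left(N \right)} = N^{2} + 6 N$
$y{\left(c \right)} = 45 + 36 c$ ($y{\left(c \right)} = - 9 \left(c + \left(c - -1\right) \left(- 5 \left(6 - 5\right)\right)\right) = - 9 \left(c + \left(c + 1\right) \left(\left(-5\right) 1\right)\right) = - 9 \left(c + \left(1 + c\right) \left(-5\right)\right) = - 9 \left(c - \left(5 + 5 c\right)\right) = - 9 \left(-5 - 4 c\right) = 45 + 36 c$)
$p = 129$ ($p = - \frac{3}{2} + \frac{45 + 36 \cdot 6}{2} = - \frac{3}{2} + \frac{45 + 216}{2} = - \frac{3}{2} + \frac{1}{2} \cdot 261 = - \frac{3}{2} + \frac{261}{2} = 129$)
$a = 129$
$41 \cdot 18 q{\left(a,-4 \right)} = 41 \cdot 18 \cdot 5 = 738 \cdot 5 = 3690$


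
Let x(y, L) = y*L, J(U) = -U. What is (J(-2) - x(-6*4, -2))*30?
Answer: -1380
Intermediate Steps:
x(y, L) = L*y
(J(-2) - x(-6*4, -2))*30 = (-1*(-2) - (-2)*(-6*4))*30 = (2 - (-2)*(-24))*30 = (2 - 1*48)*30 = (2 - 48)*30 = -46*30 = -1380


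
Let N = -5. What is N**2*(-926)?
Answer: -23150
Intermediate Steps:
N**2*(-926) = (-5)**2*(-926) = 25*(-926) = -23150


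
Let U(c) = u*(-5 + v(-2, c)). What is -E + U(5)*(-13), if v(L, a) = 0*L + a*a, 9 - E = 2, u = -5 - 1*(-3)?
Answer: 513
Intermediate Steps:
u = -2 (u = -5 + 3 = -2)
E = 7 (E = 9 - 1*2 = 9 - 2 = 7)
v(L, a) = a² (v(L, a) = 0 + a² = a²)
U(c) = 10 - 2*c² (U(c) = -2*(-5 + c²) = 10 - 2*c²)
-E + U(5)*(-13) = -1*7 + (10 - 2*5²)*(-13) = -7 + (10 - 2*25)*(-13) = -7 + (10 - 50)*(-13) = -7 - 40*(-13) = -7 + 520 = 513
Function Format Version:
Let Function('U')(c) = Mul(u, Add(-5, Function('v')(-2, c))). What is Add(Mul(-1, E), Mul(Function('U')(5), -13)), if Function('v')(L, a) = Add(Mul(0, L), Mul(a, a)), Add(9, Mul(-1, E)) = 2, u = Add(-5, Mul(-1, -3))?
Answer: 513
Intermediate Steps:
u = -2 (u = Add(-5, 3) = -2)
E = 7 (E = Add(9, Mul(-1, 2)) = Add(9, -2) = 7)
Function('v')(L, a) = Pow(a, 2) (Function('v')(L, a) = Add(0, Pow(a, 2)) = Pow(a, 2))
Function('U')(c) = Add(10, Mul(-2, Pow(c, 2))) (Function('U')(c) = Mul(-2, Add(-5, Pow(c, 2))) = Add(10, Mul(-2, Pow(c, 2))))
Add(Mul(-1, E), Mul(Function('U')(5), -13)) = Add(Mul(-1, 7), Mul(Add(10, Mul(-2, Pow(5, 2))), -13)) = Add(-7, Mul(Add(10, Mul(-2, 25)), -13)) = Add(-7, Mul(Add(10, -50), -13)) = Add(-7, Mul(-40, -13)) = Add(-7, 520) = 513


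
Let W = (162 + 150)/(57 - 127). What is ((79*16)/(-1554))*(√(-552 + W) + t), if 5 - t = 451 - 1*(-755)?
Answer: 759032/777 - 1264*I*√18935/9065 ≈ 976.88 - 19.187*I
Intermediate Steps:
t = -1201 (t = 5 - (451 - 1*(-755)) = 5 - (451 + 755) = 5 - 1*1206 = 5 - 1206 = -1201)
W = -156/35 (W = 312/(-70) = 312*(-1/70) = -156/35 ≈ -4.4571)
((79*16)/(-1554))*(√(-552 + W) + t) = ((79*16)/(-1554))*(√(-552 - 156/35) - 1201) = (1264*(-1/1554))*(√(-19476/35) - 1201) = -632*(6*I*√18935/35 - 1201)/777 = -632*(-1201 + 6*I*√18935/35)/777 = 759032/777 - 1264*I*√18935/9065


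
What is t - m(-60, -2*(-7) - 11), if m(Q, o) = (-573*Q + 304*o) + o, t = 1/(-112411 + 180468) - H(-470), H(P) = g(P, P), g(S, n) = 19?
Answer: -2403364897/68057 ≈ -35314.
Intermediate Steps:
H(P) = 19
t = -1293082/68057 (t = 1/(-112411 + 180468) - 1*19 = 1/68057 - 19 = -1293082/68057 ≈ -19.000)
m(Q, o) = -573*Q + 305*o
t - m(-60, -2*(-7) - 11) = -1293082/68057 - (-573*(-60) + 305*(-2*(-7) - 11)) = -1293082/68057 - (34380 + 305*(14 - 11)) = -1293082/68057 - (34380 + 305*3) = -1293082/68057 - (34380 + 915) = -1293082/68057 - 1*35295 = -1293082/68057 - 35295 = -2403364897/68057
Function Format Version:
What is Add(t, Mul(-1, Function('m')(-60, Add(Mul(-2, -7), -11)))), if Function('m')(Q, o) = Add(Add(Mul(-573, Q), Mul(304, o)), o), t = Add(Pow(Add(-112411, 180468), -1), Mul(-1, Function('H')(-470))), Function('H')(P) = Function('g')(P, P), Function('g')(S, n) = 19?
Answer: Rational(-2403364897, 68057) ≈ -35314.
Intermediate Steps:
Function('H')(P) = 19
t = Rational(-1293082, 68057) (t = Add(Pow(Add(-112411, 180468), -1), Mul(-1, 19)) = Add(Pow(68057, -1), -19) = Add(Rational(1, 68057), -19) = Rational(-1293082, 68057) ≈ -19.000)
Function('m')(Q, o) = Add(Mul(-573, Q), Mul(305, o))
Add(t, Mul(-1, Function('m')(-60, Add(Mul(-2, -7), -11)))) = Add(Rational(-1293082, 68057), Mul(-1, Add(Mul(-573, -60), Mul(305, Add(Mul(-2, -7), -11))))) = Add(Rational(-1293082, 68057), Mul(-1, Add(34380, Mul(305, Add(14, -11))))) = Add(Rational(-1293082, 68057), Mul(-1, Add(34380, Mul(305, 3)))) = Add(Rational(-1293082, 68057), Mul(-1, Add(34380, 915))) = Add(Rational(-1293082, 68057), Mul(-1, 35295)) = Add(Rational(-1293082, 68057), -35295) = Rational(-2403364897, 68057)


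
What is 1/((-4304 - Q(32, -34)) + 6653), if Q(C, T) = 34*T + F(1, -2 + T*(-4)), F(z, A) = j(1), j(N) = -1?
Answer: 1/3506 ≈ 0.00028523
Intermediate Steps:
F(z, A) = -1
Q(C, T) = -1 + 34*T (Q(C, T) = 34*T - 1 = -1 + 34*T)
1/((-4304 - Q(32, -34)) + 6653) = 1/((-4304 - (-1 + 34*(-34))) + 6653) = 1/((-4304 - (-1 - 1156)) + 6653) = 1/((-4304 - 1*(-1157)) + 6653) = 1/((-4304 + 1157) + 6653) = 1/(-3147 + 6653) = 1/3506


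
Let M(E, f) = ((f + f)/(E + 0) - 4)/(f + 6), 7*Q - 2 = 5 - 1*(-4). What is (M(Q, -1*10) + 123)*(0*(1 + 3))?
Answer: 0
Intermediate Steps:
Q = 11/7 (Q = 2/7 + (5 - 1*(-4))/7 = 2/7 + (5 + 4)/7 = 2/7 + (⅐)*9 = 2/7 + 9/7 = 11/7 ≈ 1.5714)
M(E, f) = (-4 + 2*f/E)/(6 + f) (M(E, f) = ((2*f)/E - 4)/(6 + f) = (2*f/E - 4)/(6 + f) = (-4 + 2*f/E)/(6 + f))
(M(Q, -1*10) + 123)*(0*(1 + 3)) = (2*(-1*10 - 2*11/7)/((11/7)*(6 - 1*10)) + 123)*(0*(1 + 3)) = (2*(7/11)*(-10 - 22/7)/(6 - 10) + 123)*(0*4) = (2*(7/11)*(-92/7)/(-4) + 123)*0 = (2*(7/11)*(-¼)*(-92/7) + 123)*0 = (46/11 + 123)*0 = (1399/11)*0 = 0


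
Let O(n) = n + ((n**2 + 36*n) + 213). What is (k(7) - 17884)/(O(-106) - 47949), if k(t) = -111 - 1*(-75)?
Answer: 8960/20211 ≈ 0.44332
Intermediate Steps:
k(t) = -36 (k(t) = -111 + 75 = -36)
O(n) = 213 + n**2 + 37*n (O(n) = n + (213 + n**2 + 36*n) = 213 + n**2 + 37*n)
(k(7) - 17884)/(O(-106) - 47949) = (-36 - 17884)/((213 + (-106)**2 + 37*(-106)) - 47949) = -17920/((213 + 11236 - 3922) - 47949) = -17920/(7527 - 47949) = -17920/(-40422) = -17920*(-1/40422) = 8960/20211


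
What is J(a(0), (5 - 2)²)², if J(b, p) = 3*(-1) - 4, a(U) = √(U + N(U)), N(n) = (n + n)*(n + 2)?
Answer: 49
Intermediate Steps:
N(n) = 2*n*(2 + n) (N(n) = (2*n)*(2 + n) = 2*n*(2 + n))
a(U) = √(U + 2*U*(2 + U))
J(b, p) = -7 (J(b, p) = -3 - 4 = -7)
J(a(0), (5 - 2)²)² = (-7)² = 49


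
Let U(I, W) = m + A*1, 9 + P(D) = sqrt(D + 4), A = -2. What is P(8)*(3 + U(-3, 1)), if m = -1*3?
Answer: 18 - 4*sqrt(3) ≈ 11.072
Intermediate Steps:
m = -3
P(D) = -9 + sqrt(4 + D) (P(D) = -9 + sqrt(D + 4) = -9 + sqrt(4 + D))
U(I, W) = -5 (U(I, W) = -3 - 2*1 = -3 - 2 = -5)
P(8)*(3 + U(-3, 1)) = (-9 + sqrt(4 + 8))*(3 - 5) = (-9 + sqrt(12))*(-2) = (-9 + 2*sqrt(3))*(-2) = 18 - 4*sqrt(3)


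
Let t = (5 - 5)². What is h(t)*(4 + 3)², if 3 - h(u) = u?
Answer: 147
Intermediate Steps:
t = 0 (t = 0² = 0)
h(u) = 3 - u
h(t)*(4 + 3)² = (3 - 1*0)*(4 + 3)² = (3 + 0)*7² = 3*49 = 147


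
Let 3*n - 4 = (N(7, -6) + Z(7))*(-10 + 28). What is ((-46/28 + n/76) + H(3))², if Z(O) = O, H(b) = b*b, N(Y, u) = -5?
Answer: 36132121/636804 ≈ 56.740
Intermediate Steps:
H(b) = b²
n = 40/3 (n = 4/3 + ((-5 + 7)*(-10 + 28))/3 = 4/3 + (2*18)/3 = 4/3 + (⅓)*36 = 4/3 + 12 = 40/3 ≈ 13.333)
((-46/28 + n/76) + H(3))² = ((-46/28 + (40/3)/76) + 3²)² = ((-46*1/28 + (40/3)*(1/76)) + 9)² = ((-23/14 + 10/57) + 9)² = (-1171/798 + 9)² = (6011/798)² = 36132121/636804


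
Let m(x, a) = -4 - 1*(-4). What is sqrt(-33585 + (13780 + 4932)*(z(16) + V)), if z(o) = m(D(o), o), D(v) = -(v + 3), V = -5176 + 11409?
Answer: sqrt(116598311) ≈ 10798.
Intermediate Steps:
V = 6233
D(v) = -3 - v (D(v) = -(3 + v) = -3 - v)
m(x, a) = 0 (m(x, a) = -4 + 4 = 0)
z(o) = 0
sqrt(-33585 + (13780 + 4932)*(z(16) + V)) = sqrt(-33585 + (13780 + 4932)*(0 + 6233)) = sqrt(-33585 + 18712*6233) = sqrt(-33585 + 116631896) = sqrt(116598311)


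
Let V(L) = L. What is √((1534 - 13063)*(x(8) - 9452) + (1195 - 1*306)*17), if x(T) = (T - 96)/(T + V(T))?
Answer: √436202522/2 ≈ 10443.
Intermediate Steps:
x(T) = (-96 + T)/(2*T) (x(T) = (T - 96)/(T + T) = (-96 + T)/((2*T)) = (-96 + T)*(1/(2*T)) = (-96 + T)/(2*T))
√((1534 - 13063)*(x(8) - 9452) + (1195 - 1*306)*17) = √((1534 - 13063)*((½)*(-96 + 8)/8 - 9452) + (1195 - 1*306)*17) = √(-11529*((½)*(⅛)*(-88) - 9452) + (1195 - 306)*17) = √(-11529*(-11/2 - 9452) + 889*17) = √(-11529*(-18915/2) + 15113) = √(218071035/2 + 15113) = √(218101261/2) = √436202522/2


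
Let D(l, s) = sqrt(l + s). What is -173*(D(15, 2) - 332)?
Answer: 57436 - 173*sqrt(17) ≈ 56723.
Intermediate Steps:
-173*(D(15, 2) - 332) = -173*(sqrt(15 + 2) - 332) = -173*(sqrt(17) - 332) = -173*(-332 + sqrt(17)) = 57436 - 173*sqrt(17)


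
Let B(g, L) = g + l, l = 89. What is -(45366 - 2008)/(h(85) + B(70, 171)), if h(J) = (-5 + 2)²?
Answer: -3097/12 ≈ -258.08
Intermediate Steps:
B(g, L) = 89 + g (B(g, L) = g + 89 = 89 + g)
h(J) = 9 (h(J) = (-3)² = 9)
-(45366 - 2008)/(h(85) + B(70, 171)) = -(45366 - 2008)/(9 + (89 + 70)) = -43358/(9 + 159) = -43358/168 = -1*3097/12 = -3097/12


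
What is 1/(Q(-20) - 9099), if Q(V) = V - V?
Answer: -1/9099 ≈ -0.00010990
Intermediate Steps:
Q(V) = 0
1/(Q(-20) - 9099) = 1/(0 - 9099) = 1/(-9099) = -1/9099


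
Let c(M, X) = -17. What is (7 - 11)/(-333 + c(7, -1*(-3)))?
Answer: 2/175 ≈ 0.011429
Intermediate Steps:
(7 - 11)/(-333 + c(7, -1*(-3))) = (7 - 11)/(-333 - 17) = -4/(-350) = -4*(-1/350) = 2/175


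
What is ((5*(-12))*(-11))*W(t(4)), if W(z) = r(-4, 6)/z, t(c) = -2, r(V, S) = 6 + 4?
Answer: -3300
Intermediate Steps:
r(V, S) = 10
W(z) = 10/z
((5*(-12))*(-11))*W(t(4)) = ((5*(-12))*(-11))*(10/(-2)) = (-60*(-11))*(10*(-½)) = 660*(-5) = -3300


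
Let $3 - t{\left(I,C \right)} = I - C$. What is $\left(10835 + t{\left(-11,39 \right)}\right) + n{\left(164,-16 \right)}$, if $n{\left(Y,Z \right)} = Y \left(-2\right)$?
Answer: $10560$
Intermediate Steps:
$t{\left(I,C \right)} = 3 + C - I$ ($t{\left(I,C \right)} = 3 - \left(I - C\right) = 3 + \left(C - I\right) = 3 + C - I$)
$n{\left(Y,Z \right)} = - 2 Y$
$\left(10835 + t{\left(-11,39 \right)}\right) + n{\left(164,-16 \right)} = \left(10835 + \left(3 + 39 - -11\right)\right) - 328 = \left(10835 + \left(3 + 39 + 11\right)\right) - 328 = \left(10835 + 53\right) - 328 = 10888 - 328 = 10560$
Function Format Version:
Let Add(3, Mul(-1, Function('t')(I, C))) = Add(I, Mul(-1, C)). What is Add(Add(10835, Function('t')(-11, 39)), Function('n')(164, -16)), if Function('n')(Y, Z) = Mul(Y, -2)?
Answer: 10560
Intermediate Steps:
Function('t')(I, C) = Add(3, C, Mul(-1, I)) (Function('t')(I, C) = Add(3, Mul(-1, Add(I, Mul(-1, C)))) = Add(3, Add(C, Mul(-1, I))) = Add(3, C, Mul(-1, I)))
Function('n')(Y, Z) = Mul(-2, Y)
Add(Add(10835, Function('t')(-11, 39)), Function('n')(164, -16)) = Add(Add(10835, Add(3, 39, Mul(-1, -11))), Mul(-2, 164)) = Add(Add(10835, Add(3, 39, 11)), -328) = Add(Add(10835, 53), -328) = Add(10888, -328) = 10560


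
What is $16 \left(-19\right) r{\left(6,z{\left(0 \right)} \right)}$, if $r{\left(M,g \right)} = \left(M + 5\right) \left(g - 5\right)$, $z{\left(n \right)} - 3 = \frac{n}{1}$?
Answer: $6688$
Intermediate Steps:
$z{\left(n \right)} = 3 + n$ ($z{\left(n \right)} = 3 + \frac{n}{1} = 3 + n 1 = 3 + n$)
$r{\left(M,g \right)} = \left(-5 + g\right) \left(5 + M\right)$ ($r{\left(M,g \right)} = \left(5 + M\right) \left(-5 + g\right) = \left(-5 + g\right) \left(5 + M\right)$)
$16 \left(-19\right) r{\left(6,z{\left(0 \right)} \right)} = 16 \left(-19\right) \left(-25 - 30 + 5 \left(3 + 0\right) + 6 \left(3 + 0\right)\right) = - 304 \left(-25 - 30 + 5 \cdot 3 + 6 \cdot 3\right) = - 304 \left(-25 - 30 + 15 + 18\right) = \left(-304\right) \left(-22\right) = 6688$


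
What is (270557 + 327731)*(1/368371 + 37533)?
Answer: 8271971016710272/368371 ≈ 2.2456e+10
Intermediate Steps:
(270557 + 327731)*(1/368371 + 37533) = 598288*(1/368371 + 37533) = 598288*(13826068744/368371) = 8271971016710272/368371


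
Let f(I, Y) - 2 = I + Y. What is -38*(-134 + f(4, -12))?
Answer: 5320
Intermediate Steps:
f(I, Y) = 2 + I + Y (f(I, Y) = 2 + (I + Y) = 2 + I + Y)
-38*(-134 + f(4, -12)) = -38*(-134 + (2 + 4 - 12)) = -38*(-134 - 6) = -38*(-140) = 5320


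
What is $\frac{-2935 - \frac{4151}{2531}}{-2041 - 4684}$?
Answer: $\frac{7432636}{17020975} \approx 0.43668$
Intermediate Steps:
$\frac{-2935 - \frac{4151}{2531}}{-2041 - 4684} = \frac{-2935 - \frac{4151}{2531}}{-6725} = \left(-2935 - \frac{4151}{2531}\right) \left(- \frac{1}{6725}\right) = \left(- \frac{7432636}{2531}\right) \left(- \frac{1}{6725}\right) = \frac{7432636}{17020975}$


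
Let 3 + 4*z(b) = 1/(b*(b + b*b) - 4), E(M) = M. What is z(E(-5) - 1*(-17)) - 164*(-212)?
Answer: 259780893/7472 ≈ 34767.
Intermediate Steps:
z(b) = -¾ + 1/(4*(-4 + b*(b + b²))) (z(b) = -¾ + 1/(4*(b*(b + b*b) - 4)) = -¾ + 1/(4*(b*(b + b²) - 4)) = -¾ + 1/(4*(-4 + b*(b + b²))))
z(E(-5) - 1*(-17)) - 164*(-212) = (13 - 3*(-5 - 1*(-17))² - 3*(-5 - 1*(-17))³)/(4*(-4 + (-5 - 1*(-17))² + (-5 - 1*(-17))³)) - 164*(-212) = (13 - 3*(-5 + 17)² - 3*(-5 + 17)³)/(4*(-4 + (-5 + 17)² + (-5 + 17)³)) + 34768 = (13 - 3*12² - 3*12³)/(4*(-4 + 12² + 12³)) + 34768 = (13 - 3*144 - 3*1728)/(4*(-4 + 144 + 1728)) + 34768 = (¼)*(13 - 432 - 5184)/1868 + 34768 = (¼)*(1/1868)*(-5603) + 34768 = -5603/7472 + 34768 = 259780893/7472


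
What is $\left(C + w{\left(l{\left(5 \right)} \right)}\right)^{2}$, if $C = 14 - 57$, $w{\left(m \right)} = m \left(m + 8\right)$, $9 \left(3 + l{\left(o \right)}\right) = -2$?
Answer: $\frac{22372900}{6561} \approx 3410.0$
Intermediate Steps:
$l{\left(o \right)} = - \frac{29}{9}$ ($l{\left(o \right)} = -3 + \frac{1}{9} \left(-2\right) = -3 - \frac{2}{9} = - \frac{29}{9}$)
$w{\left(m \right)} = m \left(8 + m\right)$
$C = -43$ ($C = 14 - 57 = -43$)
$\left(C + w{\left(l{\left(5 \right)} \right)}\right)^{2} = \left(-43 - \frac{29 \left(8 - \frac{29}{9}\right)}{9}\right)^{2} = \left(-43 - \frac{1247}{81}\right)^{2} = \left(- \frac{4730}{81}\right)^{2} = \frac{22372900}{6561}$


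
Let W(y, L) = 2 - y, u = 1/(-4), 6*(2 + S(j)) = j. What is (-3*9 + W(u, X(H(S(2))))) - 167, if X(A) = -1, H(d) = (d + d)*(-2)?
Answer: -767/4 ≈ -191.75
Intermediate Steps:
S(j) = -2 + j/6
H(d) = -4*d (H(d) = (2*d)*(-2) = -4*d)
u = -¼ ≈ -0.25000
(-3*9 + W(u, X(H(S(2))))) - 167 = (-3*9 + (2 - 1*(-¼))) - 167 = (-27 + (2 + ¼)) - 167 = (-27 + 9/4) - 167 = -99/4 - 167 = -767/4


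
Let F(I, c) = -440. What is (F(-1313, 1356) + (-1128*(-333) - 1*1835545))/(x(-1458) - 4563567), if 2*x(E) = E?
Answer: 486787/1521432 ≈ 0.31995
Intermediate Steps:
x(E) = E/2
(F(-1313, 1356) + (-1128*(-333) - 1*1835545))/(x(-1458) - 4563567) = (-440 + (-1128*(-333) - 1*1835545))/((1/2)*(-1458) - 4563567) = (-440 + (375624 - 1835545))/(-729 - 4563567) = (-440 - 1459921)/(-4564296) = -1460361*(-1/4564296) = 486787/1521432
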